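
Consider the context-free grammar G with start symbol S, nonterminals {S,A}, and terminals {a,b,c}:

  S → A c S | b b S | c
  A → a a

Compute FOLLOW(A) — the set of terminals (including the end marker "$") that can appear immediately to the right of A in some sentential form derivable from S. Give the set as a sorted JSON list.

FIRST sets, iterate to fixpoint:
iter 1:
  A via A→a a: +{a}
  S via S→A c S: +{a}
  S via S→b b S: +{b}
  S via S→c: +{c}
  S: {a,b,c}  A: {a}
iter 2: (no change)
  S: {a,b,c}  A: {a}

Compute FOLLOW by fixpoint:
initialize: $ ∈ FOLLOW(S)
iter 1:
  S→A c S: FOLLOW(A) ⊇ FIRST(c) = {c}; new: +{c}
  FOLLOW(S)={$}  FOLLOW(A)={c}
iter 2: — fixpoint
  FOLLOW(S)={$}  FOLLOW(A)={c}

FOLLOW(A) = ["c"]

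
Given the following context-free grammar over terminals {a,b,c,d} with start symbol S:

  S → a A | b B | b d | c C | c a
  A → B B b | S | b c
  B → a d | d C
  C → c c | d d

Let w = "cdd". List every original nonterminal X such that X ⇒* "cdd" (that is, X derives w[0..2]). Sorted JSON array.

CNF form of G:
  S -> T0 B | T0 T3 | T1 A | T2 C | T2 T1
  A -> B X4 | T0 B | T0 T2 | T0 T3 | T1 A | T2 C | T2 T1
  B -> T1 T3 | T3 C
  C -> T2 T2 | T3 T3
  T0 -> b
  T1 -> a
  T2 -> c
  T3 -> d
  X4 -> B T0

CYK fill (cells [i..j] with 0 ≤ i ≤ j ≤ 2 only):
  [0..0]={T2}  "c"  orig:{}
  [1..1]={T3}  "d"  orig:{}
  [2..2]={T3}  "d"  orig:{}
  [0..1]=∅  "cd"
  [1..2]={C}  "dd"
  [0..2]={A,S}  "cdd"

Original NTs in T[0,2] deriving "cdd": ["A", "S"]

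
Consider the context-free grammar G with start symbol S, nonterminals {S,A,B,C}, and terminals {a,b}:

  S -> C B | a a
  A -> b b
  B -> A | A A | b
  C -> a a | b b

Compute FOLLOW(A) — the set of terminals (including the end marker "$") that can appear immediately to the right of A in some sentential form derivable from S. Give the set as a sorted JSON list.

FIRST sets, iterate to fixpoint:
[1]
  A via A→b b: +{b}
  B via B→A: +{b}
  C via C→a a: +{a}
  C via C→b b: +{b}
  S via S→C B: +{a,b}
  FIRST(S)={a,b}  FIRST(A)={b}  FIRST(B)={b}  FIRST(C)={a,b}
[2] done
  FIRST(S)={a,b}  FIRST(A)={b}  FIRST(B)={b}  FIRST(C)={a,b}

FOLLOW iteration:
FOLLOW(S) := {$}
round 1:
  B→A A: FOLLOW(A) ⊇ FIRST(A) = {b}; new: +{b}
  S→C B: FOLLOW(C) ⊇ FIRST(B) = {b}; new: +{b}
  S→C B: FOLLOW(B) ⊇ FOLLOW(S) ⊇ {$}; new: +{$}
  S: {$}  A: {b}  B: {$}  C: {b}
round 2:
  B→A: FOLLOW(A) ⊇ FOLLOW(B) ⊇ {$}; new: +{$}
  S: {$}  A: {$,b}  B: {$}  C: {b}
round 3: done
  S: {$}  A: {$,b}  B: {$}  C: {b}

FOLLOW(A) = ["$", "b"]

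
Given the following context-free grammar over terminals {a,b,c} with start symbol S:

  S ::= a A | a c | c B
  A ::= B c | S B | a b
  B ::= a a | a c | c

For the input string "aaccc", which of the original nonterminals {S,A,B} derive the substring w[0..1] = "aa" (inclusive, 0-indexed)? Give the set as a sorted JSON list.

CNF form of G:
  S -> T0 B | T1 A | T1 T0
  A -> B T0 | S B | T1 T2
  B -> T1 T0 | T1 T1 | c
  T0 -> c
  T1 -> a
  T2 -> b

Fill CYK table bottom-up — only the sub-triangle for w[0..1]:
  cell(0,0) a: {T1}  orig:{}
  cell(1,1) a: {T1}  orig:{}
  cell(0,1) aa: {B}

Original NTs in T[0,1] deriving "aa": ["B"]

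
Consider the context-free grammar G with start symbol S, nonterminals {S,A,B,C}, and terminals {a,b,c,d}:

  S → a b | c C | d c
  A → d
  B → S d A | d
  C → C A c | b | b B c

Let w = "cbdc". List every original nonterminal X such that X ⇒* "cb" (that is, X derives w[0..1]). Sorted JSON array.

CNF form of G:
  S -> T0 T1 | T1 C | T3 T2
  A -> d
  B -> S X4 | d
  C -> C X5 | T2 X6 | b
  T0 -> d
  T1 -> c
  T2 -> b
  T3 -> a
  X4 -> T0 A
  X5 -> A T1
  X6 -> B T1

CYK fill, restricted to cells inside w[0..1]:
  cell(0,0) c: {T1}  orig:{}
  cell(1,1) b: {C,T2}  orig:{C}
  cell(0,1) cb: {S}

Original NTs in T[0,1] deriving "cb": ["S"]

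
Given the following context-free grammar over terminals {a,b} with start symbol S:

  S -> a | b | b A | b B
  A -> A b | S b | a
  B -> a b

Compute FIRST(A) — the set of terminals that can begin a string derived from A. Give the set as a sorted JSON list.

FIRST sets, iterate to fixpoint:
iter 1:
  A via A→a: +{a}
  B via B→a b: +{a}
  S via S→a: +{a}
  S via S→b: +{b}
  FIRST(S)={a,b}  FIRST(A)={a}  FIRST(B)={a}
iter 2:
  A via A→S b: +{b}
  FIRST(S)={a,b}  FIRST(A)={a,b}  FIRST(B)={a}
iter 3: done
  FIRST(S)={a,b}  FIRST(A)={a,b}  FIRST(B)={a}

FIRST(A) = ["a", "b"]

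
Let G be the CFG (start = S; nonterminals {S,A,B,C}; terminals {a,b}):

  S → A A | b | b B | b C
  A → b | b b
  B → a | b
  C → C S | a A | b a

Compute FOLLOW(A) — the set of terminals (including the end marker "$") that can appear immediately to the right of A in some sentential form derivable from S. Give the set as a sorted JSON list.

FIRST iteration:
pass 1:
  A via A→b: +{b}
  B via B→a: +{a}
  B via B→b: +{b}
  C via C→a A: +{a}
  C via C→b a: +{b}
  S via S→A A: +{b}
  FIRST[S]={b}  FIRST[A]={b}  FIRST[B]={a,b}  FIRST[C]={a,b}
pass 2: — fixpoint
  FIRST[S]={b}  FIRST[A]={b}  FIRST[B]={a,b}  FIRST[C]={a,b}

FOLLOW iteration:
FOLLOW(S) := {$}
iter 1:
  C→C S: FOLLOW(C) ⊇ FIRST(S) = {b}; new: +{b}
  C→C S: FOLLOW(S) ⊇ FOLLOW(C) ⊇ {b}; new: +{b}
  C→a A: FOLLOW(A) ⊇ FOLLOW(C) ⊇ {b}; new: +{b}
  S→A A: FOLLOW(A) ⊇ FOLLOW(S) ⊇ {$,b}; new: +{$}
  S→b B: FOLLOW(B) ⊇ FOLLOW(S) ⊇ {$,b}; new: +{$,b}
  S→b C: FOLLOW(C) ⊇ FOLLOW(S) ⊇ {$,b}; new: +{$}
  FOLLOW[S]={$,b}  FOLLOW[A]={$,b}  FOLLOW[B]={$,b}  FOLLOW[C]={$,b}
iter 2: (no change)
  FOLLOW[S]={$,b}  FOLLOW[A]={$,b}  FOLLOW[B]={$,b}  FOLLOW[C]={$,b}

FOLLOW(A) = ["$", "b"]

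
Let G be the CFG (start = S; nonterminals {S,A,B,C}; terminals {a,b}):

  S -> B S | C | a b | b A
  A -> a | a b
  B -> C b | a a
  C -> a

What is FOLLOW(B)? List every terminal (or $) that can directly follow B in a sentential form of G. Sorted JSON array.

Compute FIRST by fixpoint:
[1]
  A via A→a: +{a}
  B via B→a a: +{a}
  C via C→a: +{a}
  S via S→B S: +{a}
  S via S→b A: +{b}
  FIRST[S]={a,b}  FIRST[A]={a}  FIRST[B]={a}  FIRST[C]={a}
[2] (no change)
  FIRST[S]={a,b}  FIRST[A]={a}  FIRST[B]={a}  FIRST[C]={a}

FOLLOW iteration:
initialize: $ ∈ FOLLOW(S)
pass 1:
  B→C b: FOLLOW(C) ⊇ FIRST(b) = {b}; new: +{b}
  S→B S: FOLLOW(B) ⊇ FIRST(S) = {a,b}; new: +{a,b}
  S→C: FOLLOW(C) ⊇ FOLLOW(S) ⊇ {$}; new: +{$}
  S→b A: FOLLOW(A) ⊇ FOLLOW(S) ⊇ {$}; new: +{$}
  FOLLOW(S)={$}  FOLLOW(A)={$}  FOLLOW(B)={a,b}  FOLLOW(C)={$,b}
pass 2: (no change)
  FOLLOW(S)={$}  FOLLOW(A)={$}  FOLLOW(B)={a,b}  FOLLOW(C)={$,b}

FOLLOW(B) = ["a", "b"]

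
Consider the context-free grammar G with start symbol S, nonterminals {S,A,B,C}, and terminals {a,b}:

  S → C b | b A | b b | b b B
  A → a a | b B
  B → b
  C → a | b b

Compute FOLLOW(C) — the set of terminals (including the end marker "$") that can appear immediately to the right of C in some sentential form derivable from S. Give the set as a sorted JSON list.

FIRST iteration:
[1]
  A via A→a a: +{a}
  A via A→b B: +{b}
  B via B→b: +{b}
  C via C→a: +{a}
  C via C→b b: +{b}
  S via S→C b: +{a,b}
  FIRST[S]={a,b}  FIRST[A]={a,b}  FIRST[B]={b}  FIRST[C]={a,b}
[2] done
  FIRST[S]={a,b}  FIRST[A]={a,b}  FIRST[B]={b}  FIRST[C]={a,b}

FOLLOW sets:
initialize: $ ∈ FOLLOW(S)
iter 1:
  S→C b: FOLLOW(C) ⊇ FIRST(b) = {b}; new: +{b}
  S→b A: FOLLOW(A) ⊇ FOLLOW(S) ⊇ {$}; new: +{$}
  S→b b B: FOLLOW(B) ⊇ FOLLOW(S) ⊇ {$}; new: +{$}
  S: {$}  A: {$}  B: {$}  C: {b}
iter 2: done
  S: {$}  A: {$}  B: {$}  C: {b}

FOLLOW(C) = ["b"]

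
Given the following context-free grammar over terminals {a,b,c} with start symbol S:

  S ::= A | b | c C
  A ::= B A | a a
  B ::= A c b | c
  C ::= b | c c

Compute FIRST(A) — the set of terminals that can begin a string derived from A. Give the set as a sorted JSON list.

FIRST sets, iterate to fixpoint:
pass 1:
  A via A→a a: +{a}
  B via B→A c b: +{a}
  B via B→c: +{c}
  C via C→b: +{b}
  C via C→c c: +{c}
  S via S→A: +{a}
  S via S→b: +{b}
  S via S→c C: +{c}
  FIRST[S]={a,b,c}  FIRST[A]={a}  FIRST[B]={a,c}  FIRST[C]={b,c}
pass 2:
  A via A→B A: +{c}
  FIRST[S]={a,b,c}  FIRST[A]={a,c}  FIRST[B]={a,c}  FIRST[C]={b,c}
pass 3: (stable)
  FIRST[S]={a,b,c}  FIRST[A]={a,c}  FIRST[B]={a,c}  FIRST[C]={b,c}

FIRST(A) = ["a", "c"]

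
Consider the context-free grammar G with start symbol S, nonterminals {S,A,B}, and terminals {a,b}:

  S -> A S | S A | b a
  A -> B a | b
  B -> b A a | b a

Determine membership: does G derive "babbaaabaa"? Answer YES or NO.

CNF form of G:
  S -> A S | S A | T1 T0
  A -> B T0 | b
  B -> T1 T0 | T1 X2
  T0 -> a
  T1 -> b
  X2 -> A T0

CYK fill:
  cell(0,0) b: {A,T1}  orig:{A}
  cell(1,1) a: {T0}  orig:{}
  cell(2,2) b: {A,T1}  orig:{A}
  cell(3,3) b: {A,T1}  orig:{A}
  cell(4,4) a: {T0}  orig:{}
  cell(5,5) a: {T0}  orig:{}
  cell(6,6) a: {T0}  orig:{}
  cell(7,7) b: {A,T1}  orig:{A}
  cell(8,8) a: {T0}  orig:{}
  cell(9,9) a: {T0}  orig:{}
  cell(0,1) ba: {B,S,X2}  orig:{B,S}
  cell(1,2) ab: ∅
  cell(2,3) bb: ∅
  cell(3,4) ba: {B,S,X2}  orig:{B,S}
  cell(4,5) aa: ∅
  cell(5,6) aa: ∅
  cell(6,7) ab: ∅
  cell(7,8) ba: {B,S,X2}  orig:{B,S}
  cell(8,9) aa: ∅
  cell(0,2) bab: {S}
  cell(1,3) abb: ∅
  cell(2,4) bba: {B,S}
  cell(3,5) baa: {A}
  cell(4,6) aaa: ∅
  cell(5,7) aab: ∅
  cell(6,8) aba: ∅
  cell(7,9) baa: {A}
  cell(0,3) babb: {S}
  cell(1,4) abba: ∅
  cell(2,5) bbaa: {A}
  cell(3,6) baaa: {X2}  orig:{}
  cell(4,7) aaab: ∅
  cell(5,8) aaba: ∅
  cell(6,9) abaa: ∅
  cell(0,4) babba: ∅
  cell(1,5) abbaa: ∅
  cell(2,6) bbaaa: {B,X2}  orig:{B}
  cell(3,7) baaab: ∅
  cell(4,8) aaaba: ∅
  cell(5,9) aabaa: ∅
  cell(0,5) babbaa: {S}
  cell(1,6) abbaaa: ∅
  cell(2,7) bbaaab: ∅
  cell(3,8) baaaba: ∅
  cell(4,9) aaabaa: ∅
  cell(0,6) babbaaa: ∅
  cell(1,7) abbaaab: ∅
  cell(2,8) bbaaaba: ∅
  cell(3,9) baaabaa: ∅
  cell(0,7) babbaaab: ∅
  cell(1,8) abbaaaba: ∅
  cell(2,9) bbaaabaa: ∅
  cell(0,8) babbaaaba: ∅
  cell(1,9) abbaaabaa: ∅
  cell(0,9) babbaaabaa: ∅

S ∉ T[0,9] ⇒ NO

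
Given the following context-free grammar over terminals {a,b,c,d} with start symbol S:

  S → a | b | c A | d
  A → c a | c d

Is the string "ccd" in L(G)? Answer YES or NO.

CNF form of G:
  S -> T0 A | a | b | d
  A -> T0 T1 | T0 T2
  T0 -> c
  T1 -> a
  T2 -> d

Fill CYK table bottom-up:
  cell(0,0) c: {T0}  orig:{}
  cell(1,1) c: {T0}  orig:{}
  cell(2,2) d: {S,T2}  orig:{S}
  cell(0,1) cc: ∅
  cell(1,2) cd: {A}
  cell(0,2) ccd: {S}

S ∈ T[0,2] ⇒ YES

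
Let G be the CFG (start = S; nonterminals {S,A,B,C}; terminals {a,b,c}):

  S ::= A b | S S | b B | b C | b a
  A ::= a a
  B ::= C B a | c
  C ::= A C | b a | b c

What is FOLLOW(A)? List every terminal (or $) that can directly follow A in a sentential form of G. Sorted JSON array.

FIRST iteration:
round 1:
  A via A→a a: +{a}
  B via B→c: +{c}
  C via C→A C: +{a}
  C via C→b a: +{b}
  S via S→A b: +{a}
  S via S→b B: +{b}
  FIRST(S)={a,b}  FIRST(A)={a}  FIRST(B)={c}  FIRST(C)={a,b}
round 2:
  B via B→C B a: +{a,b}
  FIRST(S)={a,b}  FIRST(A)={a}  FIRST(B)={a,b,c}  FIRST(C)={a,b}
round 3: (no change)
  FIRST(S)={a,b}  FIRST(A)={a}  FIRST(B)={a,b,c}  FIRST(C)={a,b}

FOLLOW iteration:
initialize: $ ∈ FOLLOW(S)
[1]
  B→C B a: FOLLOW(C) ⊇ FIRST(B) = {a,b,c}; new: +{a,b,c}
  B→C B a: FOLLOW(B) ⊇ FIRST(a) = {a}; new: +{a}
  C→A C: FOLLOW(A) ⊇ FIRST(C) = {a,b}; new: +{a,b}
  S→S S: FOLLOW(S) ⊇ FIRST(S) = {a,b}; new: +{a,b}
  S→b B: FOLLOW(B) ⊇ FOLLOW(S) ⊇ {$,a,b}; new: +{$,b}
  S→b C: FOLLOW(C) ⊇ FOLLOW(S) ⊇ {$,a,b}; new: +{$}
  FOLLOW(S)={$,a,b}  FOLLOW(A)={a,b}  FOLLOW(B)={$,a,b}  FOLLOW(C)={$,a,b,c}
[2] done
  FOLLOW(S)={$,a,b}  FOLLOW(A)={a,b}  FOLLOW(B)={$,a,b}  FOLLOW(C)={$,a,b,c}

FOLLOW(A) = ["a", "b"]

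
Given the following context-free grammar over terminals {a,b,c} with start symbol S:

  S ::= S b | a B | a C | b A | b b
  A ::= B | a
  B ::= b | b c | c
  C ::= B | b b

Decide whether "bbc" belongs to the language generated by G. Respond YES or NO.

Convert to CNF:
  S -> S T0 | T0 A | T0 T0 | T2 B | T2 C
  A -> T0 T1 | a | b | c
  B -> T0 T1 | b | c
  C -> T0 T0 | T0 T1 | b | c
  T0 -> b
  T1 -> c
  T2 -> a

CYK fill:
  [0..0]={A,B,C,T0}  "b"  orig:{A,B,C}
  [1..1]={A,B,C,T0}  "b"  orig:{A,B,C}
  [2..2]={A,B,C,T1}  "c"  orig:{A,B,C}
  [0..1]={C,S}  "bb"
  [1..2]={A,B,C,S}  "bc"
  [0..2]={S}  "bbc"

S ∈ T[0,2] ⇒ YES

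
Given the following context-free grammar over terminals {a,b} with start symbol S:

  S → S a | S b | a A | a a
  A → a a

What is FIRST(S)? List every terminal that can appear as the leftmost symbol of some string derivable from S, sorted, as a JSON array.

Compute FIRST by fixpoint:
round 1:
  A via A→a a: +{a}
  S via S→a A: +{a}
  S: {a}  A: {a}
round 2: (no change)
  S: {a}  A: {a}

FIRST(S) = ["a"]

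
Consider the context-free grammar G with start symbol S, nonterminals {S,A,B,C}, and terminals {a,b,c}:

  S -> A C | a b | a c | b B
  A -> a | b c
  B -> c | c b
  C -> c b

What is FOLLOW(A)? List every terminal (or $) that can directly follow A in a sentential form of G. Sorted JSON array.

Compute FIRST by fixpoint:
[1]
  A via A→a: +{a}
  A via A→b c: +{b}
  B via B→c: +{c}
  C via C→c b: +{c}
  S via S→A C: +{a,b}
  FIRST[S]={a,b}  FIRST[A]={a,b}  FIRST[B]={c}  FIRST[C]={c}
[2] done
  FIRST[S]={a,b}  FIRST[A]={a,b}  FIRST[B]={c}  FIRST[C]={c}

FOLLOW iteration:
FOLLOW(S) := {$}
iter 1:
  S→A C: FOLLOW(A) ⊇ FIRST(C) = {c}; new: +{c}
  S→A C: FOLLOW(C) ⊇ FOLLOW(S) ⊇ {$}; new: +{$}
  S→b B: FOLLOW(B) ⊇ FOLLOW(S) ⊇ {$}; new: +{$}
  S: {$}  A: {c}  B: {$}  C: {$}
iter 2: done
  S: {$}  A: {c}  B: {$}  C: {$}

FOLLOW(A) = ["c"]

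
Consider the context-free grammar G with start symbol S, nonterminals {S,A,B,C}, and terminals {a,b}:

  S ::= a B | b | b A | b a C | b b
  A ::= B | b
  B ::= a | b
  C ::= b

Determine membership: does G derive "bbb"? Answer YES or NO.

Convert to CNF:
  S -> T0 B | T1 A | T1 T1 | T1 X2 | b
  A -> a | b
  B -> a | b
  C -> b
  T0 -> a
  T1 -> b
  X2 -> T0 C

CYK fill:
  T[0,0] 'b' = {A,B,C,S,T1}  orig:{A,B,C,S}
  T[1,1] 'b' = {A,B,C,S,T1}  orig:{A,B,C,S}
  T[2,2] 'b' = {A,B,C,S,T1}  orig:{A,B,C,S}
  T[0,1] 'bb' = {S}
  T[1,2] 'bb' = {S}
  T[0,2] 'bbb' = ∅

S ∉ T[0,2] ⇒ NO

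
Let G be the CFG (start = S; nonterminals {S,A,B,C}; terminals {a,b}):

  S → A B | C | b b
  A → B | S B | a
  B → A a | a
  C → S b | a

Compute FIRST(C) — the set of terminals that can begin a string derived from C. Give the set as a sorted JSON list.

FIRST iteration:
iter 1:
  A via A→a: +{a}
  B via B→A a: +{a}
  C via C→a: +{a}
  S via S→A B: +{a}
  S via S→b b: +{b}
  FIRST[S]={a,b}  FIRST[A]={a}  FIRST[B]={a}  FIRST[C]={a}
iter 2:
  A via A→S B: +{b}
  B via B→A a: +{b}
  C via C→S b: +{b}
  FIRST[S]={a,b}  FIRST[A]={a,b}  FIRST[B]={a,b}  FIRST[C]={a,b}
iter 3: (no change)
  FIRST[S]={a,b}  FIRST[A]={a,b}  FIRST[B]={a,b}  FIRST[C]={a,b}

FIRST(C) = ["a", "b"]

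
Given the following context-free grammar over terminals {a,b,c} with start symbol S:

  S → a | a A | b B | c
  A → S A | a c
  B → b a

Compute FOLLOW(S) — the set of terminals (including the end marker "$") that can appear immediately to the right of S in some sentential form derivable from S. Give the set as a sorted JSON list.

FIRST sets, iterate to fixpoint:
[1]
  A via A→a c: +{a}
  B via B→b a: +{b}
  S via S→a: +{a}
  S via S→b B: +{b}
  S via S→c: +{c}
  FIRST[S]={a,b,c}  FIRST[A]={a}  FIRST[B]={b}
[2]
  A via A→S A: +{b,c}
  FIRST[S]={a,b,c}  FIRST[A]={a,b,c}  FIRST[B]={b}
[3] — fixpoint
  FIRST[S]={a,b,c}  FIRST[A]={a,b,c}  FIRST[B]={b}

FOLLOW iteration:
initialize: $ ∈ FOLLOW(S)
round 1:
  A→S A: FOLLOW(S) ⊇ FIRST(A) = {a,b,c}; new: +{a,b,c}
  S→a A: FOLLOW(A) ⊇ FOLLOW(S) ⊇ {$,a,b,c}; new: +{$,a,b,c}
  S→b B: FOLLOW(B) ⊇ FOLLOW(S) ⊇ {$,a,b,c}; new: +{$,a,b,c}
  FOLLOW(S)={$,a,b,c}  FOLLOW(A)={$,a,b,c}  FOLLOW(B)={$,a,b,c}
round 2: done
  FOLLOW(S)={$,a,b,c}  FOLLOW(A)={$,a,b,c}  FOLLOW(B)={$,a,b,c}

FOLLOW(S) = ["$", "a", "b", "c"]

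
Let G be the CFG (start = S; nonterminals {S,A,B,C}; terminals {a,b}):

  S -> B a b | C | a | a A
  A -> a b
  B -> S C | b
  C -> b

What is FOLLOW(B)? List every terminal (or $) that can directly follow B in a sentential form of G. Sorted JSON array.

Compute FIRST by fixpoint:
pass 1:
  A via A→a b: +{a}
  B via B→b: +{b}
  C via C→b: +{b}
  S via S→B a b: +{b}
  S via S→a: +{a}
  FIRST(S)={a,b}  FIRST(A)={a}  FIRST(B)={b}  FIRST(C)={b}
pass 2:
  B via B→S C: +{a}
  FIRST(S)={a,b}  FIRST(A)={a}  FIRST(B)={a,b}  FIRST(C)={b}
pass 3: — fixpoint
  FIRST(S)={a,b}  FIRST(A)={a}  FIRST(B)={a,b}  FIRST(C)={b}

Compute FOLLOW by fixpoint:
initialize: $ ∈ FOLLOW(S)
[1]
  B→S C: FOLLOW(S) ⊇ FIRST(C) = {b}; new: +{b}
  S→B a b: FOLLOW(B) ⊇ FIRST(a) = {a}; new: +{a}
  S→C: FOLLOW(C) ⊇ FOLLOW(S) ⊇ {$,b}; new: +{$,b}
  S→a A: FOLLOW(A) ⊇ FOLLOW(S) ⊇ {$,b}; new: +{$,b}
  FOLLOW(S)={$,b}  FOLLOW(A)={$,b}  FOLLOW(B)={a}  FOLLOW(C)={$,b}
[2]
  B→S C: FOLLOW(C) ⊇ FOLLOW(B) ⊇ {a}; new: +{a}
  FOLLOW(S)={$,b}  FOLLOW(A)={$,b}  FOLLOW(B)={a}  FOLLOW(C)={$,a,b}
[3] (stable)
  FOLLOW(S)={$,b}  FOLLOW(A)={$,b}  FOLLOW(B)={a}  FOLLOW(C)={$,a,b}

FOLLOW(B) = ["a"]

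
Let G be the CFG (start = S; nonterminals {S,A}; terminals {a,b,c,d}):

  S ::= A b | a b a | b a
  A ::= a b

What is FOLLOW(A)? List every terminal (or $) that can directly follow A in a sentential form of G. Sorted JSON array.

FIRST iteration:
pass 1:
  A via A→a b: +{a}
  S via S→A b: +{a}
  S via S→b a: +{b}
  FIRST[S]={a,b}  FIRST[A]={a}
pass 2: (no change)
  FIRST[S]={a,b}  FIRST[A]={a}

FOLLOW sets:
seed FOLLOW(S) with $
pass 1:
  S→A b: FOLLOW(A) ⊇ FIRST(b) = {b}; new: +{b}
  S: {$}  A: {b}
pass 2: — fixpoint
  S: {$}  A: {b}

FOLLOW(A) = ["b"]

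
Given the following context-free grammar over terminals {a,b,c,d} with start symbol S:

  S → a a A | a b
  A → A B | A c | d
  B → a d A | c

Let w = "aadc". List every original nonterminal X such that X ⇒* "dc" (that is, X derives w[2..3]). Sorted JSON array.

CNF form of G:
  S -> T1 T3 | T1 X5
  A -> A B | A T0 | d
  B -> T1 X4 | c
  T0 -> c
  T1 -> a
  T2 -> d
  T3 -> b
  X4 -> T2 A
  X5 -> T1 A

CYK table (by increasing span) (cells [i..j] with 2 ≤ i ≤ j ≤ 3 only):
  cell(2,2) d: {A,T2}  orig:{A}
  cell(3,3) c: {B,T0}  orig:{B}
  cell(2,3) dc: {A}

Original NTs in T[2,3] deriving "dc": ["A"]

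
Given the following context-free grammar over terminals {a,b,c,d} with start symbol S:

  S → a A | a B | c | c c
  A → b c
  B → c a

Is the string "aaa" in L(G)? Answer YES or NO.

CNF form of G:
  S -> T1 T1 | T2 A | T2 B | c
  A -> T0 T1
  B -> T1 T2
  T0 -> b
  T1 -> c
  T2 -> a

Fill CYK table bottom-up:
  cell(0,0) a: {T2}  orig:{}
  cell(1,1) a: {T2}  orig:{}
  cell(2,2) a: {T2}  orig:{}
  cell(0,1) aa: ∅
  cell(1,2) aa: ∅
  cell(0,2) aaa: ∅

S ∉ T[0,2] ⇒ NO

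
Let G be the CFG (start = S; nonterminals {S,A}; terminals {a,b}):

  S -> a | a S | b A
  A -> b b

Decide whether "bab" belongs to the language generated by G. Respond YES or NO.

Convert to CNF:
  S -> T0 A | T1 S | a
  A -> T0 T0
  T0 -> b
  T1 -> a

CYK table (by increasing span):
  [0..0]={T0}  "b"  orig:{}
  [1..1]={S,T1}  "a"  orig:{S}
  [2..2]={T0}  "b"  orig:{}
  [0..1]=∅  "ba"
  [1..2]=∅  "ab"
  [0..2]=∅  "bab"

S ∉ T[0,2] ⇒ NO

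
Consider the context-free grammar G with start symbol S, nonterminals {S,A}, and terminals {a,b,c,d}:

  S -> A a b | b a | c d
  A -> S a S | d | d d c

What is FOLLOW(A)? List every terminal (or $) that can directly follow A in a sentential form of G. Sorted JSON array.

Compute FIRST by fixpoint:
round 1:
  A via A→d: +{d}
  S via S→A a b: +{d}
  S via S→b a: +{b}
  S via S→c d: +{c}
  FIRST(S)={b,c,d}  FIRST(A)={d}
round 2:
  A via A→S a S: +{b,c}
  FIRST(S)={b,c,d}  FIRST(A)={b,c,d}
round 3: (no change)
  FIRST(S)={b,c,d}  FIRST(A)={b,c,d}

FOLLOW sets:
FOLLOW(S) := {$}
round 1:
  A→S a S: FOLLOW(S) ⊇ FIRST(a) = {a}; new: +{a}
  S→A a b: FOLLOW(A) ⊇ FIRST(a) = {a}; new: +{a}
  S: {$,a}  A: {a}
round 2: (no change)
  S: {$,a}  A: {a}

FOLLOW(A) = ["a"]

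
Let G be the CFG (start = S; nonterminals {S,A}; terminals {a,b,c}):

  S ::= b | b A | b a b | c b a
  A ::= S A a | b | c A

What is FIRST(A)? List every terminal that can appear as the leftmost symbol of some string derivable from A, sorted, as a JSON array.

FIRST iteration:
round 1:
  A via A→b: +{b}
  A via A→c A: +{c}
  S via S→b: +{b}
  S via S→c b a: +{c}
  FIRST[S]={b,c}  FIRST[A]={b,c}
round 2: done
  FIRST[S]={b,c}  FIRST[A]={b,c}

FIRST(A) = ["b", "c"]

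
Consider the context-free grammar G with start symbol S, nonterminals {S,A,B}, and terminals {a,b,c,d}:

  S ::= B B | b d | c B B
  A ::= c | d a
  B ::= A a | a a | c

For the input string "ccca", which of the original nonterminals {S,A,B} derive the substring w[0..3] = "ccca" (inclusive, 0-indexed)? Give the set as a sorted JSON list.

Convert to CNF:
  S -> B B | T2 T0 | T3 X4
  A -> T0 T1 | c
  B -> A T1 | T1 T1 | c
  T0 -> d
  T1 -> a
  T2 -> b
  T3 -> c
  X4 -> B B

CYK table (by increasing span) — only the sub-triangle for w[0..3]:
  T[0,0] 'c' = {A,B,T3}  orig:{A,B}
  T[1,1] 'c' = {A,B,T3}  orig:{A,B}
  T[2,2] 'c' = {A,B,T3}  orig:{A,B}
  T[3,3] 'a' = {T1}  orig:{}
  T[0,1] 'cc' = {S,X4}  orig:{S}
  T[1,2] 'cc' = {S,X4}  orig:{S}
  T[2,3] 'ca' = {B}
  T[0,2] 'ccc' = {S}
  T[1,3] 'cca' = {S,X4}  orig:{S}
  T[0,3] 'ccca' = {S}

Original NTs in T[0,3] deriving "ccca": ["S"]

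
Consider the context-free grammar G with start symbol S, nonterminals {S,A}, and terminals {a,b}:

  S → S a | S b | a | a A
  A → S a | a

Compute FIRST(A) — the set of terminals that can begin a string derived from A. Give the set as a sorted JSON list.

Compute FIRST by fixpoint:
round 1:
  A via A→a: +{a}
  S via S→a: +{a}
  S: {a}  A: {a}
round 2: (no change)
  S: {a}  A: {a}

FIRST(A) = ["a"]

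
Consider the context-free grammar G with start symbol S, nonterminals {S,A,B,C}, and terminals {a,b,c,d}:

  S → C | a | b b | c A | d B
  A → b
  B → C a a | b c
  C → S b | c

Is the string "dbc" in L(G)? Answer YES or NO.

CNF form of G:
  S -> S T1 | T1 T1 | T2 A | T3 B | a | c
  A -> b
  B -> C X4 | T1 T2
  C -> S T1 | c
  T0 -> a
  T1 -> b
  T2 -> c
  T3 -> d
  X4 -> T0 T0

CYK table (by increasing span):
  cell(0,0) d: {T3}  orig:{}
  cell(1,1) b: {A,T1}  orig:{A}
  cell(2,2) c: {C,S,T2}  orig:{C,S}
  cell(0,1) db: ∅
  cell(1,2) bc: {B}
  cell(0,2) dbc: {S}

S ∈ T[0,2] ⇒ YES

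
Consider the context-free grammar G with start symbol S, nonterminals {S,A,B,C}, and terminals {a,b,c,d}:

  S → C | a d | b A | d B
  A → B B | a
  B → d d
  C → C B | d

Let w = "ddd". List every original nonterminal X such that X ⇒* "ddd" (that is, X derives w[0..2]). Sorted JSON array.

CNF form of G:
  S -> C B | T0 B | T1 T0 | T2 A | d
  A -> B B | a
  B -> T0 T0
  C -> C B | d
  T0 -> d
  T1 -> a
  T2 -> b

CYK fill — only the sub-triangle for w[0..2]:
  T[0,0] 'd' = {C,S,T0}  orig:{C,S}
  T[1,1] 'd' = {C,S,T0}  orig:{C,S}
  T[2,2] 'd' = {C,S,T0}  orig:{C,S}
  T[0,1] 'dd' = {B}
  T[1,2] 'dd' = {B}
  T[0,2] 'ddd' = {C,S}

Original NTs in T[0,2] deriving "ddd": ["C", "S"]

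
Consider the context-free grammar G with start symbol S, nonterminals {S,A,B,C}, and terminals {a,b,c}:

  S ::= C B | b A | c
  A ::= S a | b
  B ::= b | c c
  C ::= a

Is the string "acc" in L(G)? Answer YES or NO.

CNF form of G:
  S -> C B | T2 A | c
  A -> S T0 | b
  B -> T1 T1 | b
  C -> a
  T0 -> a
  T1 -> c
  T2 -> b

Fill CYK table bottom-up:
  cell(0,0) a: {C,T0}  orig:{C}
  cell(1,1) c: {S,T1}  orig:{S}
  cell(2,2) c: {S,T1}  orig:{S}
  cell(0,1) ac: ∅
  cell(1,2) cc: {B}
  cell(0,2) acc: {S}

S ∈ T[0,2] ⇒ YES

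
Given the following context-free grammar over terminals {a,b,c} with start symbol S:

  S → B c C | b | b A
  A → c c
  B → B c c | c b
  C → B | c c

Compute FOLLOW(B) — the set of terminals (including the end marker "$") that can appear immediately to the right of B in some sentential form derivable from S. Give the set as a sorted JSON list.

FIRST iteration:
iter 1:
  A via A→c c: +{c}
  B via B→c b: +{c}
  C via C→B: +{c}
  S via S→B c C: +{c}
  S via S→b: +{b}
  S: {b,c}  A: {c}  B: {c}  C: {c}
iter 2: done
  S: {b,c}  A: {c}  B: {c}  C: {c}

FOLLOW sets:
seed FOLLOW(S) with $
round 1:
  B→B c c: FOLLOW(B) ⊇ FIRST(c) = {c}; new: +{c}
  S→B c C: FOLLOW(C) ⊇ FOLLOW(S) ⊇ {$}; new: +{$}
  S→b A: FOLLOW(A) ⊇ FOLLOW(S) ⊇ {$}; new: +{$}
  FOLLOW(S)={$}  FOLLOW(A)={$}  FOLLOW(B)={c}  FOLLOW(C)={$}
round 2:
  C→B: FOLLOW(B) ⊇ FOLLOW(C) ⊇ {$}; new: +{$}
  FOLLOW(S)={$}  FOLLOW(A)={$}  FOLLOW(B)={$,c}  FOLLOW(C)={$}
round 3: (no change)
  FOLLOW(S)={$}  FOLLOW(A)={$}  FOLLOW(B)={$,c}  FOLLOW(C)={$}

FOLLOW(B) = ["$", "c"]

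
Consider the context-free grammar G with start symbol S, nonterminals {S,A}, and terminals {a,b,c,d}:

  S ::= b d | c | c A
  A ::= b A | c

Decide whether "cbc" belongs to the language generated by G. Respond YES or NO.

Convert to CNF:
  S -> T0 T1 | T2 A | c
  A -> T0 A | c
  T0 -> b
  T1 -> d
  T2 -> c

CYK table (by increasing span):
  cell(0,0) c: {A,S,T2}  orig:{A,S}
  cell(1,1) b: {T0}  orig:{}
  cell(2,2) c: {A,S,T2}  orig:{A,S}
  cell(0,1) cb: ∅
  cell(1,2) bc: {A}
  cell(0,2) cbc: {S}

S ∈ T[0,2] ⇒ YES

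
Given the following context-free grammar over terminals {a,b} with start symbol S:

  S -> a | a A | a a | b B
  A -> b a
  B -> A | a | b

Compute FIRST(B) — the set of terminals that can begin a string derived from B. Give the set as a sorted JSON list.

Compute FIRST by fixpoint:
pass 1:
  A via A→b a: +{b}
  B via B→A: +{b}
  B via B→a: +{a}
  S via S→a: +{a}
  S via S→b B: +{b}
  S: {a,b}  A: {b}  B: {a,b}
pass 2: (stable)
  S: {a,b}  A: {b}  B: {a,b}

FIRST(B) = ["a", "b"]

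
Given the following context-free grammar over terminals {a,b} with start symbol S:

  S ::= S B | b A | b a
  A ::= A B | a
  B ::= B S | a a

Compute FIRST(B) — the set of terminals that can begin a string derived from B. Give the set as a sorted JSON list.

FIRST iteration:
[1]
  A via A→a: +{a}
  B via B→a a: +{a}
  S via S→b A: +{b}
  S: {b}  A: {a}  B: {a}
[2] (no change)
  S: {b}  A: {a}  B: {a}

FIRST(B) = ["a"]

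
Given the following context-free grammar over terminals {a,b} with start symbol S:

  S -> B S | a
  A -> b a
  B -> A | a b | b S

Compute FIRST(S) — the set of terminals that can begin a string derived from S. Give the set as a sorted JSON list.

FIRST iteration:
round 1:
  A via A→b a: +{b}
  B via B→A: +{b}
  B via B→a b: +{a}
  S via S→B S: +{a,b}
  S: {a,b}  A: {b}  B: {a,b}
round 2: (stable)
  S: {a,b}  A: {b}  B: {a,b}

FIRST(S) = ["a", "b"]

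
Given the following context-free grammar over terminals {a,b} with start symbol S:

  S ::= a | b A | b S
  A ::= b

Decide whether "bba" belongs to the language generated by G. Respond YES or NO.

Convert to CNF:
  S -> T0 A | T0 S | a
  A -> b
  T0 -> b

CYK fill:
  T[0,0] 'b' = {A,T0}  orig:{A}
  T[1,1] 'b' = {A,T0}  orig:{A}
  T[2,2] 'a' = {S}
  T[0,1] 'bb' = {S}
  T[1,2] 'ba' = {S}
  T[0,2] 'bba' = {S}

S ∈ T[0,2] ⇒ YES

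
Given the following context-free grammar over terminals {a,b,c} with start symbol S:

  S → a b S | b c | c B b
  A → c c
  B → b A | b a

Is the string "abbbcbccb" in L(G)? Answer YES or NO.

CNF form of G:
  S -> T0 X4 | T1 T0 | T2 X3
  A -> T0 T0
  B -> T1 A | T1 T2
  T0 -> c
  T1 -> b
  T2 -> a
  X3 -> T1 S
  X4 -> B T1

CYK table (by increasing span):
  T[0,0] 'a' = {T2}  orig:{}
  T[1,1] 'b' = {T1}  orig:{}
  T[2,2] 'b' = {T1}  orig:{}
  T[3,3] 'b' = {T1}  orig:{}
  T[4,4] 'c' = {T0}  orig:{}
  T[5,5] 'b' = {T1}  orig:{}
  T[6,6] 'c' = {T0}  orig:{}
  T[7,7] 'c' = {T0}  orig:{}
  T[8,8] 'b' = {T1}  orig:{}
  T[0,1] 'ab' = ∅
  T[1,2] 'bb' = ∅
  T[2,3] 'bb' = ∅
  T[3,4] 'bc' = {S}
  T[4,5] 'cb' = ∅
  T[5,6] 'bc' = {S}
  T[6,7] 'cc' = {A}
  T[7,8] 'cb' = ∅
  T[0,2] 'abb' = ∅
  T[1,3] 'bbb' = ∅
  T[2,4] 'bbc' = {X3}  orig:{}
  T[3,5] 'bcb' = ∅
  T[4,6] 'cbc' = ∅
  T[5,7] 'bcc' = {B}
  T[6,8] 'ccb' = ∅
  T[0,3] 'abbb' = ∅
  T[1,4] 'bbbc' = ∅
  T[2,5] 'bbcb' = ∅
  T[3,6] 'bcbc' = ∅
  T[4,7] 'cbcc' = ∅
  T[5,8] 'bccb' = {X4}  orig:{}
  T[0,4] 'abbbc' = ∅
  T[1,5] 'bbbcb' = ∅
  T[2,6] 'bbcbc' = ∅
  T[3,7] 'bcbcc' = ∅
  T[4,8] 'cbccb' = {S}
  T[0,5] 'abbbcb' = ∅
  T[1,6] 'bbbcbc' = ∅
  T[2,7] 'bbcbcc' = ∅
  T[3,8] 'bcbccb' = {X3}  orig:{}
  T[0,6] 'abbbcbc' = ∅
  T[1,7] 'bbbcbcc' = ∅
  T[2,8] 'bbcbccb' = ∅
  T[0,7] 'abbbcbcc' = ∅
  T[1,8] 'bbbcbccb' = ∅
  T[0,8] 'abbbcbccb' = ∅

S ∉ T[0,8] ⇒ NO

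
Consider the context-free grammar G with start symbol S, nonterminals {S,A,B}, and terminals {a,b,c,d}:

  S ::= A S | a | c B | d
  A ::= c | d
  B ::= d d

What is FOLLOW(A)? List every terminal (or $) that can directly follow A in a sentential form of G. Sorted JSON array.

FIRST iteration:
round 1:
  A via A→c: +{c}
  A via A→d: +{d}
  B via B→d d: +{d}
  S via S→A S: +{c,d}
  S via S→a: +{a}
  FIRST(S)={a,c,d}  FIRST(A)={c,d}  FIRST(B)={d}
round 2: (no change)
  FIRST(S)={a,c,d}  FIRST(A)={c,d}  FIRST(B)={d}

FOLLOW iteration:
FOLLOW(S) := {$}
iter 1:
  S→A S: FOLLOW(A) ⊇ FIRST(S) = {a,c,d}; new: +{a,c,d}
  S→c B: FOLLOW(B) ⊇ FOLLOW(S) ⊇ {$}; new: +{$}
  FOLLOW[S]={$}  FOLLOW[A]={a,c,d}  FOLLOW[B]={$}
iter 2: (stable)
  FOLLOW[S]={$}  FOLLOW[A]={a,c,d}  FOLLOW[B]={$}

FOLLOW(A) = ["a", "c", "d"]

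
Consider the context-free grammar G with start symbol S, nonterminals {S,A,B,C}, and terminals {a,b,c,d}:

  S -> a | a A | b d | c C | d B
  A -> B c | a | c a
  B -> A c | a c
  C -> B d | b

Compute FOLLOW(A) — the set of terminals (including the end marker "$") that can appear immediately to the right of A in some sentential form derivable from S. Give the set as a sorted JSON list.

FIRST iteration:
pass 1:
  A via A→a: +{a}
  A via A→c a: +{c}
  B via B→A c: +{a,c}
  C via C→B d: +{a,c}
  C via C→b: +{b}
  S via S→a: +{a}
  S via S→b d: +{b}
  S via S→c C: +{c}
  S via S→d B: +{d}
  FIRST[S]={a,b,c,d}  FIRST[A]={a,c}  FIRST[B]={a,c}  FIRST[C]={a,b,c}
pass 2: (stable)
  FIRST[S]={a,b,c,d}  FIRST[A]={a,c}  FIRST[B]={a,c}  FIRST[C]={a,b,c}

FOLLOW iteration:
FOLLOW(S) := {$}
round 1:
  A→B c: FOLLOW(B) ⊇ FIRST(c) = {c}; new: +{c}
  B→A c: FOLLOW(A) ⊇ FIRST(c) = {c}; new: +{c}
  C→B d: FOLLOW(B) ⊇ FIRST(d) = {d}; new: +{d}
  S→a A: FOLLOW(A) ⊇ FOLLOW(S) ⊇ {$}; new: +{$}
  S→c C: FOLLOW(C) ⊇ FOLLOW(S) ⊇ {$}; new: +{$}
  S→d B: FOLLOW(B) ⊇ FOLLOW(S) ⊇ {$}; new: +{$}
  S: {$}  A: {$,c}  B: {$,c,d}  C: {$}
round 2: (stable)
  S: {$}  A: {$,c}  B: {$,c,d}  C: {$}

FOLLOW(A) = ["$", "c"]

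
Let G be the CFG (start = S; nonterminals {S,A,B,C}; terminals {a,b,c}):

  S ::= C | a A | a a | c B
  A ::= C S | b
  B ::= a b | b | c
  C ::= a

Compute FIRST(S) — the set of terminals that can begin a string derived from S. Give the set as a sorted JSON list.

FIRST iteration:
[1]
  A via A→b: +{b}
  B via B→a b: +{a}
  B via B→b: +{b}
  B via B→c: +{c}
  C via C→a: +{a}
  S via S→C: +{a}
  S via S→c B: +{c}
  FIRST(S)={a,c}  FIRST(A)={b}  FIRST(B)={a,b,c}  FIRST(C)={a}
[2]
  A via A→C S: +{a}
  FIRST(S)={a,c}  FIRST(A)={a,b}  FIRST(B)={a,b,c}  FIRST(C)={a}
[3] (stable)
  FIRST(S)={a,c}  FIRST(A)={a,b}  FIRST(B)={a,b,c}  FIRST(C)={a}

FIRST(S) = ["a", "c"]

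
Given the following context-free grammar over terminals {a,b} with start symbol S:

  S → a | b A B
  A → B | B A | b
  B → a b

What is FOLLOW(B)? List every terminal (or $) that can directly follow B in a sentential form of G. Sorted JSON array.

FIRST iteration:
[1]
  A via A→b: +{b}
  B via B→a b: +{a}
  S via S→a: +{a}
  S via S→b A B: +{b}
  S: {a,b}  A: {b}  B: {a}
[2]
  A via A→B: +{a}
  S: {a,b}  A: {a,b}  B: {a}
[3] — fixpoint
  S: {a,b}  A: {a,b}  B: {a}

FOLLOW sets:
initialize: $ ∈ FOLLOW(S)
[1]
  A→B A: FOLLOW(B) ⊇ FIRST(A) = {a,b}; new: +{a,b}
  S→b A B: FOLLOW(A) ⊇ FIRST(B) = {a}; new: +{a}
  S→b A B: FOLLOW(B) ⊇ FOLLOW(S) ⊇ {$}; new: +{$}
  FOLLOW(S)={$}  FOLLOW(A)={a}  FOLLOW(B)={$,a,b}
[2] (stable)
  FOLLOW(S)={$}  FOLLOW(A)={a}  FOLLOW(B)={$,a,b}

FOLLOW(B) = ["$", "a", "b"]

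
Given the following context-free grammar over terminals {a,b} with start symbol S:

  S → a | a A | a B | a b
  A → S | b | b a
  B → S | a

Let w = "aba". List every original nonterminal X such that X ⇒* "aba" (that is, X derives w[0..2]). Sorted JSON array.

Convert to CNF:
  S -> T0 A | T0 B | T0 T1 | a
  A -> T0 A | T0 B | T0 T1 | T1 T0 | a | b
  B -> T0 A | T0 B | T0 T1 | a
  T0 -> a
  T1 -> b

CYK table (by increasing span) — only the sub-triangle for w[0..2]:
  cell(0,0) a: {A,B,S,T0}  orig:{A,B,S}
  cell(1,1) b: {A,T1}  orig:{A}
  cell(2,2) a: {A,B,S,T0}  orig:{A,B,S}
  cell(0,1) ab: {A,B,S}
  cell(1,2) ba: {A}
  cell(0,2) aba: {A,B,S}

Original NTs in T[0,2] deriving "aba": ["A", "B", "S"]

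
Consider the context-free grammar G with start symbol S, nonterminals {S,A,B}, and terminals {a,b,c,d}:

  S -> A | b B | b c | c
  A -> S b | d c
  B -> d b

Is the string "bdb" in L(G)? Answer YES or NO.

CNF form of G:
  S -> S T0 | T0 B | T0 T2 | T1 T2 | c
  A -> S T0 | T1 T2
  B -> T1 T0
  T0 -> b
  T1 -> d
  T2 -> c

CYK table (by increasing span):
  [0..0]={T0}  "b"  orig:{}
  [1..1]={T1}  "d"  orig:{}
  [2..2]={T0}  "b"  orig:{}
  [0..1]=∅  "bd"
  [1..2]={B}  "db"
  [0..2]={S}  "bdb"

S ∈ T[0,2] ⇒ YES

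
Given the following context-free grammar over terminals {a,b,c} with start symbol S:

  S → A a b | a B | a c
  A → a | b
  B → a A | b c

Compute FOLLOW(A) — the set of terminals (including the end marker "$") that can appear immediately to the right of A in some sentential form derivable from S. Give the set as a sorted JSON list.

FIRST sets, iterate to fixpoint:
iter 1:
  A via A→a: +{a}
  A via A→b: +{b}
  B via B→a A: +{a}
  B via B→b c: +{b}
  S via S→A a b: +{a,b}
  S: {a,b}  A: {a,b}  B: {a,b}
iter 2: (no change)
  S: {a,b}  A: {a,b}  B: {a,b}

Compute FOLLOW by fixpoint:
initialize: $ ∈ FOLLOW(S)
pass 1:
  S→A a b: FOLLOW(A) ⊇ FIRST(a) = {a}; new: +{a}
  S→a B: FOLLOW(B) ⊇ FOLLOW(S) ⊇ {$}; new: +{$}
  FOLLOW[S]={$}  FOLLOW[A]={a}  FOLLOW[B]={$}
pass 2:
  B→a A: FOLLOW(A) ⊇ FOLLOW(B) ⊇ {$}; new: +{$}
  FOLLOW[S]={$}  FOLLOW[A]={$,a}  FOLLOW[B]={$}
pass 3: done
  FOLLOW[S]={$}  FOLLOW[A]={$,a}  FOLLOW[B]={$}

FOLLOW(A) = ["$", "a"]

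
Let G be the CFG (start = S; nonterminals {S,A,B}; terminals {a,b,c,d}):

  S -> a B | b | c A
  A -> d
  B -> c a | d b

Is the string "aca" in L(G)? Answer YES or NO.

CNF form of G:
  S -> T0 A | T1 B | b
  A -> d
  B -> T0 T1 | T2 T3
  T0 -> c
  T1 -> a
  T2 -> d
  T3 -> b

CYK table (by increasing span):
  [0..0]={T1}  "a"  orig:{}
  [1..1]={T0}  "c"  orig:{}
  [2..2]={T1}  "a"  orig:{}
  [0..1]=∅  "ac"
  [1..2]={B}  "ca"
  [0..2]={S}  "aca"

S ∈ T[0,2] ⇒ YES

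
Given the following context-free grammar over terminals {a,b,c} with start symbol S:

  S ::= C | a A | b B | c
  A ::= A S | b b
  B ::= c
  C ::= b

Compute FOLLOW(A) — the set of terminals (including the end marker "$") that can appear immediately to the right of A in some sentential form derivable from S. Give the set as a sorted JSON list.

FIRST sets, iterate to fixpoint:
[1]
  A via A→b b: +{b}
  B via B→c: +{c}
  C via C→b: +{b}
  S via S→C: +{b}
  S via S→a A: +{a}
  S via S→c: +{c}
  FIRST[S]={a,b,c}  FIRST[A]={b}  FIRST[B]={c}  FIRST[C]={b}
[2] done
  FIRST[S]={a,b,c}  FIRST[A]={b}  FIRST[B]={c}  FIRST[C]={b}

FOLLOW sets:
FOLLOW(S) := {$}
[1]
  A→A S: FOLLOW(A) ⊇ FIRST(S) = {a,b,c}; new: +{a,b,c}
  A→A S: FOLLOW(S) ⊇ FOLLOW(A) ⊇ {a,b,c}; new: +{a,b,c}
  S→C: FOLLOW(C) ⊇ FOLLOW(S) ⊇ {$,a,b,c}; new: +{$,a,b,c}
  S→a A: FOLLOW(A) ⊇ FOLLOW(S) ⊇ {$,a,b,c}; new: +{$}
  S→b B: FOLLOW(B) ⊇ FOLLOW(S) ⊇ {$,a,b,c}; new: +{$,a,b,c}
  S: {$,a,b,c}  A: {$,a,b,c}  B: {$,a,b,c}  C: {$,a,b,c}
[2] (no change)
  S: {$,a,b,c}  A: {$,a,b,c}  B: {$,a,b,c}  C: {$,a,b,c}

FOLLOW(A) = ["$", "a", "b", "c"]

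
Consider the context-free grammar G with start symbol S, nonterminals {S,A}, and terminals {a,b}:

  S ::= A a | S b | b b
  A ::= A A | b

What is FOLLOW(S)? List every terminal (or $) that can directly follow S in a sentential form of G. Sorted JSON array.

Compute FIRST by fixpoint:
round 1:
  A via A→b: +{b}
  S via S→A a: +{b}
  S: {b}  A: {b}
round 2: — fixpoint
  S: {b}  A: {b}

Compute FOLLOW by fixpoint:
initialize: $ ∈ FOLLOW(S)
iter 1:
  A→A A: FOLLOW(A) ⊇ FIRST(A) = {b}; new: +{b}
  S→A a: FOLLOW(A) ⊇ FIRST(a) = {a}; new: +{a}
  S→S b: FOLLOW(S) ⊇ FIRST(b) = {b}; new: +{b}
  S: {$,b}  A: {a,b}
iter 2: done
  S: {$,b}  A: {a,b}

FOLLOW(S) = ["$", "b"]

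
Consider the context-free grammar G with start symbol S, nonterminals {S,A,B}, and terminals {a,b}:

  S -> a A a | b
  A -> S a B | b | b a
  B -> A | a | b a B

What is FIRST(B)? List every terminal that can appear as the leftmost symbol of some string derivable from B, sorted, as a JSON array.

FIRST iteration:
[1]
  A via A→b: +{b}
  B via B→A: +{b}
  B via B→a: +{a}
  S via S→a A a: +{a}
  S via S→b: +{b}
  FIRST[S]={a,b}  FIRST[A]={b}  FIRST[B]={a,b}
[2]
  A via A→S a B: +{a}
  FIRST[S]={a,b}  FIRST[A]={a,b}  FIRST[B]={a,b}
[3] done
  FIRST[S]={a,b}  FIRST[A]={a,b}  FIRST[B]={a,b}

FIRST(B) = ["a", "b"]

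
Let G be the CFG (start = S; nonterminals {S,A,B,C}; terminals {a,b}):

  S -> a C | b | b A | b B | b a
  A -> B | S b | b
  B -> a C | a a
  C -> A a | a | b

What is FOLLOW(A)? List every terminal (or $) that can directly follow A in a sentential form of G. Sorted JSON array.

Compute FIRST by fixpoint:
pass 1:
  A via A→b: +{b}
  B via B→a C: +{a}
  C via C→A a: +{b}
  C via C→a: +{a}
  S via S→a C: +{a}
  S via S→b: +{b}
  S: {a,b}  A: {b}  B: {a}  C: {a,b}
pass 2:
  A via A→B: +{a}
  S: {a,b}  A: {a,b}  B: {a}  C: {a,b}
pass 3: (no change)
  S: {a,b}  A: {a,b}  B: {a}  C: {a,b}

FOLLOW iteration:
FOLLOW(S) := {$}
pass 1:
  A→S b: FOLLOW(S) ⊇ FIRST(b) = {b}; new: +{b}
  C→A a: FOLLOW(A) ⊇ FIRST(a) = {a}; new: +{a}
  S→a C: FOLLOW(C) ⊇ FOLLOW(S) ⊇ {$,b}; new: +{$,b}
  S→b A: FOLLOW(A) ⊇ FOLLOW(S) ⊇ {$,b}; new: +{$,b}
  S→b B: FOLLOW(B) ⊇ FOLLOW(S) ⊇ {$,b}; new: +{$,b}
  S: {$,b}  A: {$,a,b}  B: {$,b}  C: {$,b}
pass 2:
  A→B: FOLLOW(B) ⊇ FOLLOW(A) ⊇ {$,a,b}; new: +{a}
  B→a C: FOLLOW(C) ⊇ FOLLOW(B) ⊇ {$,a,b}; new: +{a}
  S: {$,b}  A: {$,a,b}  B: {$,a,b}  C: {$,a,b}
pass 3: (stable)
  S: {$,b}  A: {$,a,b}  B: {$,a,b}  C: {$,a,b}

FOLLOW(A) = ["$", "a", "b"]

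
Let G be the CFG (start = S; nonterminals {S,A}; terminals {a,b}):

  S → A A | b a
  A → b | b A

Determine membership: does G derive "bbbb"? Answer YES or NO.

CNF form of G:
  S -> A A | T0 T1
  A -> T0 A | b
  T0 -> b
  T1 -> a

Fill CYK table bottom-up:
  [0..0]={A,T0}  "b"  orig:{A}
  [1..1]={A,T0}  "b"  orig:{A}
  [2..2]={A,T0}  "b"  orig:{A}
  [3..3]={A,T0}  "b"  orig:{A}
  [0..1]={A,S}  "bb"
  [1..2]={A,S}  "bb"
  [2..3]={A,S}  "bb"
  [0..2]={A,S}  "bbb"
  [1..3]={A,S}  "bbb"
  [0..3]={A,S}  "bbbb"

S ∈ T[0,3] ⇒ YES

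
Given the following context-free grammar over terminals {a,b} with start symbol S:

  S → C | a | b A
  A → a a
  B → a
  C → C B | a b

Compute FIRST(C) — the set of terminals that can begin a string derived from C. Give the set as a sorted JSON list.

FIRST sets, iterate to fixpoint:
round 1:
  A via A→a a: +{a}
  B via B→a: +{a}
  C via C→a b: +{a}
  S via S→C: +{a}
  S via S→b A: +{b}
  S: {a,b}  A: {a}  B: {a}  C: {a}
round 2: done
  S: {a,b}  A: {a}  B: {a}  C: {a}

FIRST(C) = ["a"]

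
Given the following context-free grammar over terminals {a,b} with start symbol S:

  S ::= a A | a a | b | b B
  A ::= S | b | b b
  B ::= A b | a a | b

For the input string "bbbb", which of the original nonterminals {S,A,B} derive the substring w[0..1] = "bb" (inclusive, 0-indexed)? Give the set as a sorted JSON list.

Convert to CNF:
  S -> T0 A | T0 T0 | T1 B | b
  A -> T0 A | T0 T0 | T1 B | T1 T1 | b
  B -> A T1 | T0 T0 | b
  T0 -> a
  T1 -> b

CYK table (by increasing span) — only the sub-triangle for w[0..1]:
  [0..0]={A,B,S,T1}  "b"  orig:{A,B,S}
  [1..1]={A,B,S,T1}  "b"  orig:{A,B,S}
  [0..1]={A,B,S}  "bb"

Original NTs in T[0,1] deriving "bb": ["A", "B", "S"]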